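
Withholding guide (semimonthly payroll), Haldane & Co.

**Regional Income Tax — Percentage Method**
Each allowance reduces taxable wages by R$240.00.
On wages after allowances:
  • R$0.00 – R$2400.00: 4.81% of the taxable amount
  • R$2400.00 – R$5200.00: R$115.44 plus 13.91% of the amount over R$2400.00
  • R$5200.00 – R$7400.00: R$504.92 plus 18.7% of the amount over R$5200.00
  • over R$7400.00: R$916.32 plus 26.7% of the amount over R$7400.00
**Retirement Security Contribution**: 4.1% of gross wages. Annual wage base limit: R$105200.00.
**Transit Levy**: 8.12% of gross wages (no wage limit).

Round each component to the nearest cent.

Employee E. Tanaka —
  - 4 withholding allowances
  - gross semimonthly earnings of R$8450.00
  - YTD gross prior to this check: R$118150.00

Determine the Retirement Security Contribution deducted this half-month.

R$0.00

Retirement Security Contribution: YTD R$118150.00 ≥ cap R$105200.00 → R$0.00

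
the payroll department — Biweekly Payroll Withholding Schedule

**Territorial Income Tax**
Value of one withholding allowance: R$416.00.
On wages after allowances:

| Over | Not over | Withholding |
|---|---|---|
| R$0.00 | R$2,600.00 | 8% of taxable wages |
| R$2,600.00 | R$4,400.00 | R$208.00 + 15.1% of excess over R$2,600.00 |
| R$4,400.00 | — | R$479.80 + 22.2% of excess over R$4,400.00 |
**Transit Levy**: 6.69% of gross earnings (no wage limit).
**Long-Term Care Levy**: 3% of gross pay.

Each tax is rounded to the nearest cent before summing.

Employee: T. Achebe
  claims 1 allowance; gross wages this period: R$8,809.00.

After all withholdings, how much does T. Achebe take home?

Territorial Income Tax: taxable = R$8,809.00 − 1×R$416.00 = R$8,393.00
  R$479.80 + 22.2% × (R$8,393.00 − R$4,400.00) = R$479.80 + 22.2% × R$3,993.00 = R$1,366.25
Transit Levy: 6.69% × R$8,809.00 = R$589.32
Long-Term Care Levy: 3% × R$8,809.00 = R$264.27
Total withheld: R$1,366.25 + R$589.32 + R$264.27 = R$2,219.84
Net pay: R$8,809.00 − R$2,219.84 = R$6,589.16

R$6,589.16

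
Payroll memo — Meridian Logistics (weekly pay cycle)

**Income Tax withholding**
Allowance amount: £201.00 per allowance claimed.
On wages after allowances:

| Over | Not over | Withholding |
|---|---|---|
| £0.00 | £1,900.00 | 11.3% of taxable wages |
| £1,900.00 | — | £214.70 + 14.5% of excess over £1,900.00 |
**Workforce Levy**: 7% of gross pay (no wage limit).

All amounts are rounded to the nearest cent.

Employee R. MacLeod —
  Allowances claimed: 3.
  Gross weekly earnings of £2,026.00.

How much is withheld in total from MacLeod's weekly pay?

£302.62

Income Tax: taxable = £2,026.00 − 3×£201.00 = £1,423.00
  11.3% × £1,423.00 = £160.80
Workforce Levy: 7% × £2,026.00 = £141.82
Total: £160.80 + £141.82 = £302.62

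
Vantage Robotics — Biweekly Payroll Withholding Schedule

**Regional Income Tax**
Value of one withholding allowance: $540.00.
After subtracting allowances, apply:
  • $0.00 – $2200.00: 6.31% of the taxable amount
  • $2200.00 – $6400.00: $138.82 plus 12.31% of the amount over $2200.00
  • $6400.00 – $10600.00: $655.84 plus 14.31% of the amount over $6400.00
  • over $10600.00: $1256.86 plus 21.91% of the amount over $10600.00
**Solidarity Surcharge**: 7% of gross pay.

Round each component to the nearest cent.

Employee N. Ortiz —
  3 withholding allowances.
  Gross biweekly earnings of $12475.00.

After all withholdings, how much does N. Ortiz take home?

$10289.02

Regional Income Tax: taxable = $12475.00 − 3×$540.00 = $10855.00
  $1256.86 + 21.91% × ($10855.00 − $10600.00) = $1256.86 + 21.91% × $255.00 = $1312.73
Solidarity Surcharge: 7% × $12475.00 = $873.25
Total withheld: $1312.73 + $873.25 = $2185.98
Net pay: $12475.00 − $2185.98 = $10289.02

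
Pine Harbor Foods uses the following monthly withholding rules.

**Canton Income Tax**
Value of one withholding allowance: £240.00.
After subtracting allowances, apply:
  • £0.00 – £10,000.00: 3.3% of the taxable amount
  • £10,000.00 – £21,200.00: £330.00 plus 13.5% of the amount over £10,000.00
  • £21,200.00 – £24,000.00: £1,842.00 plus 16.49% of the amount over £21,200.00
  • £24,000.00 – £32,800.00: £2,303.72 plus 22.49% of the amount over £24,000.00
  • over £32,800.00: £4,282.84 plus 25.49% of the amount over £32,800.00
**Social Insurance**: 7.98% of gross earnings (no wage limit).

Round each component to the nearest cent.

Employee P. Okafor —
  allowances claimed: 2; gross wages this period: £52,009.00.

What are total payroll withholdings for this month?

Canton Income Tax: taxable = £52,009.00 − 2×£240.00 = £51,529.00
  £4,282.84 + 25.49% × (£51,529.00 − £32,800.00) = £4,282.84 + 25.49% × £18,729.00 = £9,056.86
Social Insurance: 7.98% × £52,009.00 = £4,150.32
Total: £9,056.86 + £4,150.32 = £13,207.18

£13,207.18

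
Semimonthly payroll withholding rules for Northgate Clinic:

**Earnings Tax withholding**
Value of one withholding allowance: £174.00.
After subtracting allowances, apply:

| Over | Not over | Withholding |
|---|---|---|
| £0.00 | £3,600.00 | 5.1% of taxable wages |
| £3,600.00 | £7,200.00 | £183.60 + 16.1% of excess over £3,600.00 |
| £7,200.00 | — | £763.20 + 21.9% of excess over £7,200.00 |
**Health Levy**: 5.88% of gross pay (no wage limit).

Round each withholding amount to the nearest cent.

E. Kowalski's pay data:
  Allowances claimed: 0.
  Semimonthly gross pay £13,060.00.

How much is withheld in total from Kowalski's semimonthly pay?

£2,814.47

Earnings Tax: taxable = £13,060.00
  £763.20 + 21.9% × (£13,060.00 − £7,200.00) = £763.20 + 21.9% × £5,860.00 = £2,046.54
Health Levy: 5.88% × £13,060.00 = £767.93
Total: £2,046.54 + £767.93 = £2,814.47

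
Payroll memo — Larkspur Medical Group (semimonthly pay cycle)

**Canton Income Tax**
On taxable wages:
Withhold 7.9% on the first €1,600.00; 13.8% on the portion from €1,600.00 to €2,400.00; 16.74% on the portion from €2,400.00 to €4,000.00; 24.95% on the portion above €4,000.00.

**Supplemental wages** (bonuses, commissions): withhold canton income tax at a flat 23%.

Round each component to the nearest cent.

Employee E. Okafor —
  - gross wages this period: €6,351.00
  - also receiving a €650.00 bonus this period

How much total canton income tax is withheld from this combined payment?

Canton Income Tax: taxable = €6,351.00
  €504.64 + 24.95% × (€6,351.00 − €4,000.00) = €504.64 + 24.95% × €2,351.00 = €1,091.21
Supplemental (23% flat on bonus): 23% × €650.00 = €149.50
Total canton income tax: €1,091.21 + €149.50 = €1,240.71

€1,240.71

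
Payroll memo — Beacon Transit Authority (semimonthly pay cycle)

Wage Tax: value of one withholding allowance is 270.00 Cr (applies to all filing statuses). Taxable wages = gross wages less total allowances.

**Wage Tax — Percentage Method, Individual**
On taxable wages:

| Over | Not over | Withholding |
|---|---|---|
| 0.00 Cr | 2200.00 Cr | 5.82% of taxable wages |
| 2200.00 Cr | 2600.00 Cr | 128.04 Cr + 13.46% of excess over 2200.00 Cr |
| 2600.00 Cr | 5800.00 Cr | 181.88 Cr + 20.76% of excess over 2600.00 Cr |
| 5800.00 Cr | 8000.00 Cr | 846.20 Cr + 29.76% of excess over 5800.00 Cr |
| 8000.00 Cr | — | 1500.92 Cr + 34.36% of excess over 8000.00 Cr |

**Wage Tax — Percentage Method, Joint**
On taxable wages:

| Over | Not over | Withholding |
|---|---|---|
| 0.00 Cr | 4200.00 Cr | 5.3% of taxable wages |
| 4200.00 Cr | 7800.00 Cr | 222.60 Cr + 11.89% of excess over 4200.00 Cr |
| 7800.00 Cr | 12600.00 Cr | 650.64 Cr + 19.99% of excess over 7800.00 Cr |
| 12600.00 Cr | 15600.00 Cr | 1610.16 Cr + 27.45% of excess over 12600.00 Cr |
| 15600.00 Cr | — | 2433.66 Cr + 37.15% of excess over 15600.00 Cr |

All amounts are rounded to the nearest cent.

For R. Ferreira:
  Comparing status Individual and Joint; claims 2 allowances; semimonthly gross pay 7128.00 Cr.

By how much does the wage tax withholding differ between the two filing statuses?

Wage Tax (Individual): taxable = 7128.00 Cr − 2×270.00 Cr = 6588.00 Cr
  846.20 Cr + 29.76% × (6588.00 Cr − 5800.00 Cr) = 846.20 Cr + 29.76% × 788.00 Cr = 1080.71 Cr
Wage Tax (Joint): taxable = 7128.00 Cr − 2×270.00 Cr = 6588.00 Cr
  222.60 Cr + 11.89% × (6588.00 Cr − 4200.00 Cr) = 222.60 Cr + 11.89% × 2388.00 Cr = 506.53 Cr
Difference: |1080.71 Cr − 506.53 Cr| = 574.18 Cr (higher under Individual)

574.18 Cr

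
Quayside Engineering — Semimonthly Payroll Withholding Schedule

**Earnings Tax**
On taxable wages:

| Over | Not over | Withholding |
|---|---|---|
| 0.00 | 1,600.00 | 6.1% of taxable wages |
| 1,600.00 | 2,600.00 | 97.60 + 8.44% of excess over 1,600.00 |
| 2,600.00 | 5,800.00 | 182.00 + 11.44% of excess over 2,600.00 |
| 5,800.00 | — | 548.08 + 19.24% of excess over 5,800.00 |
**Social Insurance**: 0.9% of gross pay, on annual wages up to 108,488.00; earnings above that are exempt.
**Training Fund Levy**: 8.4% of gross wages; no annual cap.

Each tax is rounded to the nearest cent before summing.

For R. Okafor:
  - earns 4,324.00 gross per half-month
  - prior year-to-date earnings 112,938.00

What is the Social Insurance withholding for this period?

Social Insurance: YTD 112,938.00 ≥ cap 108,488.00 → 0.00

0.00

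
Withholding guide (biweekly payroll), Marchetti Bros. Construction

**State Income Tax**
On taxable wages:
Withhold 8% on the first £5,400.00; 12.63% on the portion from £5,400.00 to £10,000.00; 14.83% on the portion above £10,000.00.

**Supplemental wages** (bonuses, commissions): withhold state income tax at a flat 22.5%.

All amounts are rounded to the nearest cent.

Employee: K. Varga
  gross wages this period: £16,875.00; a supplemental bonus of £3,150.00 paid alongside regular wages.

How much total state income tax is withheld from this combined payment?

State Income Tax: taxable = £16,875.00
  £1,012.98 + 14.83% × (£16,875.00 − £10,000.00) = £1,012.98 + 14.83% × £6,875.00 = £2,032.54
Supplemental (22.5% flat on bonus): 22.5% × £3,150.00 = £708.75
Total state income tax: £2,032.54 + £708.75 = £2,741.29

£2,741.29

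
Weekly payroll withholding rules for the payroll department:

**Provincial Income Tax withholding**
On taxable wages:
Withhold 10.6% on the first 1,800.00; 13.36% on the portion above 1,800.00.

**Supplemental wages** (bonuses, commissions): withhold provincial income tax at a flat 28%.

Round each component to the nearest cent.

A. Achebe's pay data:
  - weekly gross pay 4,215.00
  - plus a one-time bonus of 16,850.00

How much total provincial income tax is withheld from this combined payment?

5,231.44

Provincial Income Tax: taxable = 4,215.00
  190.80 + 13.36% × (4,215.00 − 1,800.00) = 190.80 + 13.36% × 2,415.00 = 513.44
Supplemental (28% flat on bonus): 28% × 16,850.00 = 4,718.00
Total provincial income tax: 513.44 + 4,718.00 = 5,231.44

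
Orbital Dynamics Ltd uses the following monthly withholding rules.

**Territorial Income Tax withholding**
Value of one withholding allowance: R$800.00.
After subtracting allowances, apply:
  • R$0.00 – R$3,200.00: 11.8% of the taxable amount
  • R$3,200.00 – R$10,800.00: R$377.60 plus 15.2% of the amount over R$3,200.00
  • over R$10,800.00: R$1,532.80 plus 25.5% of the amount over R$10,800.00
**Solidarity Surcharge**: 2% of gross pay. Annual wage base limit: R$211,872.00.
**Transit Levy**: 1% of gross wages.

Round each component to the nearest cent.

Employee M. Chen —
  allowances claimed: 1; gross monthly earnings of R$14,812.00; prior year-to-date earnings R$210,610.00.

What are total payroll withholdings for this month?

Territorial Income Tax: taxable = R$14,812.00 − 1×R$800.00 = R$14,012.00
  R$1,532.80 + 25.5% × (R$14,012.00 − R$10,800.00) = R$1,532.80 + 25.5% × R$3,212.00 = R$2,351.86
Solidarity Surcharge: cap R$211,872.00 − YTD R$210,610.00 = R$1,262.00 subject; 2% × R$1,262.00 = R$25.24
Transit Levy: 1% × R$14,812.00 = R$148.12
Total: R$2,351.86 + R$25.24 + R$148.12 = R$2,525.22

R$2,525.22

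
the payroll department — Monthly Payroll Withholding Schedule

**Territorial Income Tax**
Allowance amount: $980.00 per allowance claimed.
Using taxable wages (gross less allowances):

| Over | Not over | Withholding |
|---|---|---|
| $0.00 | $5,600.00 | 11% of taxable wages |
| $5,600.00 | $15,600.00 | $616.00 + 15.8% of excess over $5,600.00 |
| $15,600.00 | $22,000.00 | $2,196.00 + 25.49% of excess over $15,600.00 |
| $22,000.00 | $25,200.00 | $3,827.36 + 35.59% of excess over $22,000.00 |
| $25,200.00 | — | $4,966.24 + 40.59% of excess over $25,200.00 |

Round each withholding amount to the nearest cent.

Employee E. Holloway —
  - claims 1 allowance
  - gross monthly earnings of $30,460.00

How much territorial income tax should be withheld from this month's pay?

Territorial Income Tax: taxable = $30,460.00 − 1×$980.00 = $29,480.00
  $4,966.24 + 40.59% × ($29,480.00 − $25,200.00) = $4,966.24 + 40.59% × $4,280.00 = $6,703.49

$6,703.49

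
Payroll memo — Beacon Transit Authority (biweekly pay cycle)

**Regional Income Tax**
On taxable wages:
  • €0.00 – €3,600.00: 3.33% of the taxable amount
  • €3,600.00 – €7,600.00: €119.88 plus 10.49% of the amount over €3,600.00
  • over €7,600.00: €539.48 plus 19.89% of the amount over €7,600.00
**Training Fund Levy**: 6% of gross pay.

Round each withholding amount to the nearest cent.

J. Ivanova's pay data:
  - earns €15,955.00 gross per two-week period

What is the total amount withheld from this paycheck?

Regional Income Tax: taxable = €15,955.00
  €539.48 + 19.89% × (€15,955.00 − €7,600.00) = €539.48 + 19.89% × €8,355.00 = €2,201.29
Training Fund Levy: 6% × €15,955.00 = €957.30
Total: €2,201.29 + €957.30 = €3,158.59

€3,158.59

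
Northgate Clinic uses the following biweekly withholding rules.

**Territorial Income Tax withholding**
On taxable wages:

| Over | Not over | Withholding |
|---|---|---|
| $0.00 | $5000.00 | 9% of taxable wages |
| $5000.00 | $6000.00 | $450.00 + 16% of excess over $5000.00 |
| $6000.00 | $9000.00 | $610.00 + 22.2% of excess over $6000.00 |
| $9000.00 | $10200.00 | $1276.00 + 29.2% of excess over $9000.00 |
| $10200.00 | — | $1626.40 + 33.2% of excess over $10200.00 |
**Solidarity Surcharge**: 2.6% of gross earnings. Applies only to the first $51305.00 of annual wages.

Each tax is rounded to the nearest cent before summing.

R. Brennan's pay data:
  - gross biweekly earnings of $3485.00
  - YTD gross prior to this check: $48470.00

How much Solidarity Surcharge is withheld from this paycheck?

Solidarity Surcharge: cap $51305.00 − YTD $48470.00 = $2835.00 subject; 2.6% × $2835.00 = $73.71

$73.71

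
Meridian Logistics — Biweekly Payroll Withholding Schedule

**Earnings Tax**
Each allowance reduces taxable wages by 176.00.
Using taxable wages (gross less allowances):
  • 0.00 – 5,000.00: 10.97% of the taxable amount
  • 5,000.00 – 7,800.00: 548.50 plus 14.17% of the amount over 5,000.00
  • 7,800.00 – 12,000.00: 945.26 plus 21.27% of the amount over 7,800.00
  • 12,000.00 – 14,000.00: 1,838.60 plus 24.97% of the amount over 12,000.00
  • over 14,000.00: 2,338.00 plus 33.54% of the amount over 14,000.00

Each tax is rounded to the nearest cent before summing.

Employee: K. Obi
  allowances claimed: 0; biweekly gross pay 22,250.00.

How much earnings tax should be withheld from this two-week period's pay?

5,105.05

Earnings Tax: taxable = 22,250.00
  2,338.00 + 33.54% × (22,250.00 − 14,000.00) = 2,338.00 + 33.54% × 8,250.00 = 5,105.05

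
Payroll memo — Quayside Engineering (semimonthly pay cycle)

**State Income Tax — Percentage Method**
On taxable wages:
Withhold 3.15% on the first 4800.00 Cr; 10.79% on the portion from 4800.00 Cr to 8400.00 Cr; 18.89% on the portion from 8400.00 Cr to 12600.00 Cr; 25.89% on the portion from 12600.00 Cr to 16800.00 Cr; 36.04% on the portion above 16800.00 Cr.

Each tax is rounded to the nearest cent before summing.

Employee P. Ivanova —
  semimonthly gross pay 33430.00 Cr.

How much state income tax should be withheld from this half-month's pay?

8413.85 Cr

State Income Tax: taxable = 33430.00 Cr
  2420.40 Cr + 36.04% × (33430.00 Cr − 16800.00 Cr) = 2420.40 Cr + 36.04% × 16630.00 Cr = 8413.85 Cr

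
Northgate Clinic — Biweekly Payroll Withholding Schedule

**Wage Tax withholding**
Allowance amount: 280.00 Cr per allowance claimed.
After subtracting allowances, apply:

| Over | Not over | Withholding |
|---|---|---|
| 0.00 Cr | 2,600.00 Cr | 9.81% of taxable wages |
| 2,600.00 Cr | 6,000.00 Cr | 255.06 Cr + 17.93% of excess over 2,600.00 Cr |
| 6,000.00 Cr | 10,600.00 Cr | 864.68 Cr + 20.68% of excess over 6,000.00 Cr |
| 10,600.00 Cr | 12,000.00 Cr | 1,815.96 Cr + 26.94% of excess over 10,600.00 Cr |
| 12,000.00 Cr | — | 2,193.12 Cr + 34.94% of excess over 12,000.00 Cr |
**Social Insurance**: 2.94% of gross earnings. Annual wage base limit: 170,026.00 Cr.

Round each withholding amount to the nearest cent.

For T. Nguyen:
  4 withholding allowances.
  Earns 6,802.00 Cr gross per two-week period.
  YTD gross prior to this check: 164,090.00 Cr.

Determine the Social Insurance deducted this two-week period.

174.52 Cr

Social Insurance: cap 170,026.00 Cr − YTD 164,090.00 Cr = 5,936.00 Cr subject; 2.94% × 5,936.00 Cr = 174.52 Cr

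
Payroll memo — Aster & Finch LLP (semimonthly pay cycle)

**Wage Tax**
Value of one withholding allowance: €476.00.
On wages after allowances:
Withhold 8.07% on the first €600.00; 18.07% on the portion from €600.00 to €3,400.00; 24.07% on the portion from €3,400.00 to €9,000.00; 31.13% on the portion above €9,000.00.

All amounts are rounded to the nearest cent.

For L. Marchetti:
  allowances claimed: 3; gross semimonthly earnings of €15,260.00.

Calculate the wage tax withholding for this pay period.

€3,406.50

Wage Tax: taxable = €15,260.00 − 3×€476.00 = €13,832.00
  €1,902.30 + 31.13% × (€13,832.00 − €9,000.00) = €1,902.30 + 31.13% × €4,832.00 = €3,406.50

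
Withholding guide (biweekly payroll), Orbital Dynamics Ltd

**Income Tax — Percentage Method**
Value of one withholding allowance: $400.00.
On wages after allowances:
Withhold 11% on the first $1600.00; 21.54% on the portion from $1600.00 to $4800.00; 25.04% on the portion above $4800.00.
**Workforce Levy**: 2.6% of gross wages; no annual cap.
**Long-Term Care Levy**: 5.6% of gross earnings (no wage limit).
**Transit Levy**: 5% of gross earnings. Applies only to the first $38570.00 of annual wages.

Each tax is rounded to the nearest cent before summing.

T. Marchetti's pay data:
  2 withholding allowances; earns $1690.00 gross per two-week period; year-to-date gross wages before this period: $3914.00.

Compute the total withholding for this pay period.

Income Tax: taxable = $1690.00 − 2×$400.00 = $890.00
  11% × $890.00 = $97.90
Workforce Levy: 2.6% × $1690.00 = $43.94
Long-Term Care Levy: 5.6% × $1690.00 = $94.64
Transit Levy: 5% × $1690.00 = $84.50
Total: $97.90 + $43.94 + $94.64 + $84.50 = $320.98

$320.98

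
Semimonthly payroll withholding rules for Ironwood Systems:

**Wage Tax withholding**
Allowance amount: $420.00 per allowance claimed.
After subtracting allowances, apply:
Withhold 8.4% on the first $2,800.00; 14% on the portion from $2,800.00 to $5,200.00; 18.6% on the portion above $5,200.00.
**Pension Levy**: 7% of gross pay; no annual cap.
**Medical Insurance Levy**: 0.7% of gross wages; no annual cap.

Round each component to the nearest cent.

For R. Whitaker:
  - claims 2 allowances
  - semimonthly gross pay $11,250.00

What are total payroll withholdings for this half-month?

Wage Tax: taxable = $11,250.00 − 2×$420.00 = $10,410.00
  $571.20 + 18.6% × ($10,410.00 − $5,200.00) = $571.20 + 18.6% × $5,210.00 = $1,540.26
Pension Levy: 7% × $11,250.00 = $787.50
Medical Insurance Levy: 0.7% × $11,250.00 = $78.75
Total: $1,540.26 + $787.50 + $78.75 = $2,406.51

$2,406.51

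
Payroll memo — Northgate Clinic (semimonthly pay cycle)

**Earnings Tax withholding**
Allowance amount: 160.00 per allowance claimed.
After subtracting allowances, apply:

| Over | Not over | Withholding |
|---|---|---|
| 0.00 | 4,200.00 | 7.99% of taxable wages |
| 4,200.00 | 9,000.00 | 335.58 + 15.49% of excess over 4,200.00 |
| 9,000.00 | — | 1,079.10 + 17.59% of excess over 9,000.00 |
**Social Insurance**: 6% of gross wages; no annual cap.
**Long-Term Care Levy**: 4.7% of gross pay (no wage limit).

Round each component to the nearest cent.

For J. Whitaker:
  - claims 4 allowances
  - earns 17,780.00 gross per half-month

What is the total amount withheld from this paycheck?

4,413.39

Earnings Tax: taxable = 17,780.00 − 4×160.00 = 17,140.00
  1,079.10 + 17.59% × (17,140.00 − 9,000.00) = 1,079.10 + 17.59% × 8,140.00 = 2,510.93
Social Insurance: 6% × 17,780.00 = 1,066.80
Long-Term Care Levy: 4.7% × 17,780.00 = 835.66
Total: 2,510.93 + 1,066.80 + 835.66 = 4,413.39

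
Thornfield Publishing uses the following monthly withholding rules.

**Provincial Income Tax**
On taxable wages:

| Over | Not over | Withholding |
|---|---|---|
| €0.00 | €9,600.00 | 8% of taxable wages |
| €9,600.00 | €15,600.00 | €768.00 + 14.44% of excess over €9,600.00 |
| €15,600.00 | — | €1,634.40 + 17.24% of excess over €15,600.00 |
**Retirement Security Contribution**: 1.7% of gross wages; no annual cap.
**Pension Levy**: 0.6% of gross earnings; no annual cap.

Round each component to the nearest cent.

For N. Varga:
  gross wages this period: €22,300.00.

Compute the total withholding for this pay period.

Provincial Income Tax: taxable = €22,300.00
  €1,634.40 + 17.24% × (€22,300.00 − €15,600.00) = €1,634.40 + 17.24% × €6,700.00 = €2,789.48
Retirement Security Contribution: 1.7% × €22,300.00 = €379.10
Pension Levy: 0.6% × €22,300.00 = €133.80
Total: €2,789.48 + €379.10 + €133.80 = €3,302.38

€3,302.38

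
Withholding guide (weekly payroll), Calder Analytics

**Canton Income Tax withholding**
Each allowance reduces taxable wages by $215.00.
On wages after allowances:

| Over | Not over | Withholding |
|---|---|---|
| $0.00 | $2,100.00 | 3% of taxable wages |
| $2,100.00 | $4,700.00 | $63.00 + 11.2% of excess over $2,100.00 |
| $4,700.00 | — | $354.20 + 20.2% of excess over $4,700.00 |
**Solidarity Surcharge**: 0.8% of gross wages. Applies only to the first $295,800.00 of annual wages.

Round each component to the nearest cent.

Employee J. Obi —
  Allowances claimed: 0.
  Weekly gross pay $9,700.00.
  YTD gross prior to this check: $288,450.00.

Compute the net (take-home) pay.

$8,277.00

Canton Income Tax: taxable = $9,700.00
  $354.20 + 20.2% × ($9,700.00 − $4,700.00) = $354.20 + 20.2% × $5,000.00 = $1,364.20
Solidarity Surcharge: cap $295,800.00 − YTD $288,450.00 = $7,350.00 subject; 0.8% × $7,350.00 = $58.80
Total withheld: $1,364.20 + $58.80 = $1,423.00
Net pay: $9,700.00 − $1,423.00 = $8,277.00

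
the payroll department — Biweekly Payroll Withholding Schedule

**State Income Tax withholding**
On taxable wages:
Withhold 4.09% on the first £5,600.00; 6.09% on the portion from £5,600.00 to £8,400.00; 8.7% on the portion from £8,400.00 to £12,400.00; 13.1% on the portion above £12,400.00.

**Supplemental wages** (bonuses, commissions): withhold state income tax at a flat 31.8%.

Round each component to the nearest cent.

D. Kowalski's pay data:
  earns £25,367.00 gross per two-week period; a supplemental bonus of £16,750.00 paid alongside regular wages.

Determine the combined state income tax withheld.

£7,772.74

State Income Tax: taxable = £25,367.00
  £747.56 + 13.1% × (£25,367.00 − £12,400.00) = £747.56 + 13.1% × £12,967.00 = £2,446.24
Supplemental (31.8% flat on bonus): 31.8% × £16,750.00 = £5,326.50
Total state income tax: £2,446.24 + £5,326.50 = £7,772.74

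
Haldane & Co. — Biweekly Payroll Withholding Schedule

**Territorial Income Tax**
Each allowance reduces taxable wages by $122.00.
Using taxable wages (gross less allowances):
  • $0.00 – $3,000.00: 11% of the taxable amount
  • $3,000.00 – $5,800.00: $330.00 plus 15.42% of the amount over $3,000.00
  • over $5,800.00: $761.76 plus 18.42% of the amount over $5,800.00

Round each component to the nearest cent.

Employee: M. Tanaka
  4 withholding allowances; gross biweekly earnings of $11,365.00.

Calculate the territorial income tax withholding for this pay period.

Territorial Income Tax: taxable = $11,365.00 − 4×$122.00 = $10,877.00
  $761.76 + 18.42% × ($10,877.00 − $5,800.00) = $761.76 + 18.42% × $5,077.00 = $1,696.94

$1,696.94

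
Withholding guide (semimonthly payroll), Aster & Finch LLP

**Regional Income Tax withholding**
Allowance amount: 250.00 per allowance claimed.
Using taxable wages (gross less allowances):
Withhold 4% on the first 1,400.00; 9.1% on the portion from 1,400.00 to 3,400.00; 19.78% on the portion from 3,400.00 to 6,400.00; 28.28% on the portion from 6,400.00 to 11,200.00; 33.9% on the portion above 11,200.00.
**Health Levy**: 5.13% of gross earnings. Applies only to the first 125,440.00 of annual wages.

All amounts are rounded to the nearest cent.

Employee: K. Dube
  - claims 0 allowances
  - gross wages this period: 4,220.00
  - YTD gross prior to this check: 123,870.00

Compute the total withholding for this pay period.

480.74

Regional Income Tax: taxable = 4,220.00
  238.00 + 19.78% × (4,220.00 − 3,400.00) = 238.00 + 19.78% × 820.00 = 400.20
Health Levy: cap 125,440.00 − YTD 123,870.00 = 1,570.00 subject; 5.13% × 1,570.00 = 80.54
Total: 400.20 + 80.54 = 480.74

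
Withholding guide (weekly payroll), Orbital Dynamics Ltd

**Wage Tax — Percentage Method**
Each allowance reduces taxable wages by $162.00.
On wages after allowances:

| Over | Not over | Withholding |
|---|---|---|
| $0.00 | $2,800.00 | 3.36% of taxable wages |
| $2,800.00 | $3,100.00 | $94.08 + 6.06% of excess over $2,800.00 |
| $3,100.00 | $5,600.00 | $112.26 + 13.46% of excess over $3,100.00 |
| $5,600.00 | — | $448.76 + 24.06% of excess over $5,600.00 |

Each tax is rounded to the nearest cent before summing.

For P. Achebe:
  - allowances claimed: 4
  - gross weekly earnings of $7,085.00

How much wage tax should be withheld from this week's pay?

Wage Tax: taxable = $7,085.00 − 4×$162.00 = $6,437.00
  $448.76 + 24.06% × ($6,437.00 − $5,600.00) = $448.76 + 24.06% × $837.00 = $650.14

$650.14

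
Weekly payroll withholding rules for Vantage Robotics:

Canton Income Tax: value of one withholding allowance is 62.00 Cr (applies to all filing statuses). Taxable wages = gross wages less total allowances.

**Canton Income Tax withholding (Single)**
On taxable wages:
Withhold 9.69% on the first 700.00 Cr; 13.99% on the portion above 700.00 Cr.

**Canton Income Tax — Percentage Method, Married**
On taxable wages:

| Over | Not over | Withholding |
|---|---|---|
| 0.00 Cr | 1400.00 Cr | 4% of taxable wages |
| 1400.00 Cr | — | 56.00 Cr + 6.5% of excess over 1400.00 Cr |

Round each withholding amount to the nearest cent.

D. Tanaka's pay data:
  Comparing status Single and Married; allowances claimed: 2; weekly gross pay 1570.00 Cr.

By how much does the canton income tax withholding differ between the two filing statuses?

Canton Income Tax (Single): taxable = 1570.00 Cr − 2×62.00 Cr = 1446.00 Cr
  67.83 Cr + 13.99% × (1446.00 Cr − 700.00 Cr) = 67.83 Cr + 13.99% × 746.00 Cr = 172.20 Cr
Canton Income Tax (Married): taxable = 1570.00 Cr − 2×62.00 Cr = 1446.00 Cr
  56.00 Cr + 6.5% × (1446.00 Cr − 1400.00 Cr) = 56.00 Cr + 6.5% × 46.00 Cr = 58.99 Cr
Difference: |172.20 Cr − 58.99 Cr| = 113.21 Cr (higher under Single)

113.21 Cr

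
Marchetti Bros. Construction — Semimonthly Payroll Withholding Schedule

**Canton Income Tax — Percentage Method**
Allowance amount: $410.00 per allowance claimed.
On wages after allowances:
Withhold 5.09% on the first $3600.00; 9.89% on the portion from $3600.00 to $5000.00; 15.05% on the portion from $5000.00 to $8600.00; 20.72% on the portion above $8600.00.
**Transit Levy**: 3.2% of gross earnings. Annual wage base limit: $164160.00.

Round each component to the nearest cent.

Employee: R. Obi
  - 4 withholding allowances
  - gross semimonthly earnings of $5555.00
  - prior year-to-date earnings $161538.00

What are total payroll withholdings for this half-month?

$298.29

Canton Income Tax: taxable = $5555.00 − 4×$410.00 = $3915.00
  $183.24 + 9.89% × ($3915.00 − $3600.00) = $183.24 + 9.89% × $315.00 = $214.39
Transit Levy: cap $164160.00 − YTD $161538.00 = $2622.00 subject; 3.2% × $2622.00 = $83.90
Total: $214.39 + $83.90 = $298.29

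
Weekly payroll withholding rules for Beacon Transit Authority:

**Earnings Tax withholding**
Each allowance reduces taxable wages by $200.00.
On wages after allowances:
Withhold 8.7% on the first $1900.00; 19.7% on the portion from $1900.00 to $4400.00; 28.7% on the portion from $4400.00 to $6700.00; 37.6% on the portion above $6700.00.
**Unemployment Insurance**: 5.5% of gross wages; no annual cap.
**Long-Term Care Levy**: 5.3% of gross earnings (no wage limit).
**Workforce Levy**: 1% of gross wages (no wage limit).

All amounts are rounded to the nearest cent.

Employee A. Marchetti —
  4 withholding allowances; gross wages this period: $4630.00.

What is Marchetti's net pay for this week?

Earnings Tax: taxable = $4630.00 − 4×$200.00 = $3830.00
  $165.30 + 19.7% × ($3830.00 − $1900.00) = $165.30 + 19.7% × $1930.00 = $545.51
Unemployment Insurance: 5.5% × $4630.00 = $254.65
Long-Term Care Levy: 5.3% × $4630.00 = $245.39
Workforce Levy: 1% × $4630.00 = $46.30
Total withheld: $545.51 + $254.65 + $245.39 + $46.30 = $1091.85
Net pay: $4630.00 − $1091.85 = $3538.15

$3538.15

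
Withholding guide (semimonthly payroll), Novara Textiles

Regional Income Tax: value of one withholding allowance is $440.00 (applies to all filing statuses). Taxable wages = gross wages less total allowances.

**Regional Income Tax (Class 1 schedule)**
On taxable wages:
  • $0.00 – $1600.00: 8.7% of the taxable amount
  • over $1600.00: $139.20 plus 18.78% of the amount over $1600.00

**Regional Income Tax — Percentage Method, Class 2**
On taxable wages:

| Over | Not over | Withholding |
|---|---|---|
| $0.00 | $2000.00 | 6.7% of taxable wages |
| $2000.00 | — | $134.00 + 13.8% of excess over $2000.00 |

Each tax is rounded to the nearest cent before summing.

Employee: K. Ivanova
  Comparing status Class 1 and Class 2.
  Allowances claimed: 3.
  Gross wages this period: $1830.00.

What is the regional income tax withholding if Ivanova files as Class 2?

Regional Income Tax (Class 2): taxable = $1830.00 − 3×$440.00 = $510.00
  6.7% × $510.00 = $34.17

$34.17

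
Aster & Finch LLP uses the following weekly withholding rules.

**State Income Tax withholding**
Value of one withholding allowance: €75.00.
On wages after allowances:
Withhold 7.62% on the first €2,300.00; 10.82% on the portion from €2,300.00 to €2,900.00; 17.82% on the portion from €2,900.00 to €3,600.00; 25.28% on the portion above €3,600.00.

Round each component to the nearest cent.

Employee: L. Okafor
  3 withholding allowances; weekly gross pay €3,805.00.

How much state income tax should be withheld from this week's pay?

€361.36

State Income Tax: taxable = €3,805.00 − 3×€75.00 = €3,580.00
  €240.18 + 17.82% × (€3,580.00 − €2,900.00) = €240.18 + 17.82% × €680.00 = €361.36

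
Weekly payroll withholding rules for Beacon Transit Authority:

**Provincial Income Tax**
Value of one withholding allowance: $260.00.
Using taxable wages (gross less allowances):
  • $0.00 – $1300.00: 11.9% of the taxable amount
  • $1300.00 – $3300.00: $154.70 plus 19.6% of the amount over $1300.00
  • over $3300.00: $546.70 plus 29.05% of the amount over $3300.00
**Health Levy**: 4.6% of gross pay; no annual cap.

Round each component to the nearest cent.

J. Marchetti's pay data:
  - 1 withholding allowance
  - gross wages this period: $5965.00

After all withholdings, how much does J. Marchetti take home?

$4445.26

Provincial Income Tax: taxable = $5965.00 − 1×$260.00 = $5705.00
  $546.70 + 29.05% × ($5705.00 − $3300.00) = $546.70 + 29.05% × $2405.00 = $1245.35
Health Levy: 4.6% × $5965.00 = $274.39
Total withheld: $1245.35 + $274.39 = $1519.74
Net pay: $5965.00 − $1519.74 = $4445.26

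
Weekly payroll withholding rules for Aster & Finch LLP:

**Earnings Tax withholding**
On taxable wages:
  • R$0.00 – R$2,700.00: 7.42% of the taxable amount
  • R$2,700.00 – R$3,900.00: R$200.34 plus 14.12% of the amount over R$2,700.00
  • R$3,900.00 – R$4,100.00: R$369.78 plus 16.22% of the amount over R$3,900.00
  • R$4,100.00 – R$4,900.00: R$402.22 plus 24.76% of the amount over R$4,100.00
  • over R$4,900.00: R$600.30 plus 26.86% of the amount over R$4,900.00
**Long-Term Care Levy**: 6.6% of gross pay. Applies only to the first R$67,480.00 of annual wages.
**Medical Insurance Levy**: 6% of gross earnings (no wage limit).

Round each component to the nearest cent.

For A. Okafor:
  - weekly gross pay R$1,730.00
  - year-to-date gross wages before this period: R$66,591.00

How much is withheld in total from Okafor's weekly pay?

Earnings Tax: taxable = R$1,730.00
  7.42% × R$1,730.00 = R$128.37
Long-Term Care Levy: cap R$67,480.00 − YTD R$66,591.00 = R$889.00 subject; 6.6% × R$889.00 = R$58.67
Medical Insurance Levy: 6% × R$1,730.00 = R$103.80
Total: R$128.37 + R$58.67 + R$103.80 = R$290.84

R$290.84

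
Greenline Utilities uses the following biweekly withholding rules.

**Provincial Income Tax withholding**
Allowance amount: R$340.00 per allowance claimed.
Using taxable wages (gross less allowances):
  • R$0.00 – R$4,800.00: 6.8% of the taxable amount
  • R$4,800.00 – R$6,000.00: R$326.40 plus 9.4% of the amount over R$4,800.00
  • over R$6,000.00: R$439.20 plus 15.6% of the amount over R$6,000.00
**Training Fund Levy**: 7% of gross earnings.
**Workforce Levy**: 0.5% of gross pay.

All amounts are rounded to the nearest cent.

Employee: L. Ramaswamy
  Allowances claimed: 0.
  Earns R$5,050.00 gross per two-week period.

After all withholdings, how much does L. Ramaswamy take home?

R$4,321.35

Provincial Income Tax: taxable = R$5,050.00
  R$326.40 + 9.4% × (R$5,050.00 − R$4,800.00) = R$326.40 + 9.4% × R$250.00 = R$349.90
Training Fund Levy: 7% × R$5,050.00 = R$353.50
Workforce Levy: 0.5% × R$5,050.00 = R$25.25
Total withheld: R$349.90 + R$353.50 + R$25.25 = R$728.65
Net pay: R$5,050.00 − R$728.65 = R$4,321.35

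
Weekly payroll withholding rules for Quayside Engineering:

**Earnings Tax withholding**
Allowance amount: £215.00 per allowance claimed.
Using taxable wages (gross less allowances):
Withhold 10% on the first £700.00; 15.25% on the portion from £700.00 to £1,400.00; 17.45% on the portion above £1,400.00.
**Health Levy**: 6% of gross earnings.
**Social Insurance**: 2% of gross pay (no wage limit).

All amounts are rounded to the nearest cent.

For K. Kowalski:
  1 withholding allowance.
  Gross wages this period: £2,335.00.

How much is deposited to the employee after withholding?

Earnings Tax: taxable = £2,335.00 − 1×£215.00 = £2,120.00
  £176.75 + 17.45% × (£2,120.00 − £1,400.00) = £176.75 + 17.45% × £720.00 = £302.39
Health Levy: 6% × £2,335.00 = £140.10
Social Insurance: 2% × £2,335.00 = £46.70
Total withheld: £302.39 + £140.10 + £46.70 = £489.19
Net pay: £2,335.00 − £489.19 = £1,845.81

£1,845.81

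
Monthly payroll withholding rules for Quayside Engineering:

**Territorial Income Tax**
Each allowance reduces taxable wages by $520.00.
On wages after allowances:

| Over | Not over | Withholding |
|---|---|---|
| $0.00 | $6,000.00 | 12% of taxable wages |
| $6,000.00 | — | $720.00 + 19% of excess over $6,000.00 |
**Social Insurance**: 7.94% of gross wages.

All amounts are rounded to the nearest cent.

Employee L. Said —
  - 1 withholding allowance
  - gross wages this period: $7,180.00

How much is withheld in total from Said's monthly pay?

$1,415.49

Territorial Income Tax: taxable = $7,180.00 − 1×$520.00 = $6,660.00
  $720.00 + 19% × ($6,660.00 − $6,000.00) = $720.00 + 19% × $660.00 = $845.40
Social Insurance: 7.94% × $7,180.00 = $570.09
Total: $845.40 + $570.09 = $1,415.49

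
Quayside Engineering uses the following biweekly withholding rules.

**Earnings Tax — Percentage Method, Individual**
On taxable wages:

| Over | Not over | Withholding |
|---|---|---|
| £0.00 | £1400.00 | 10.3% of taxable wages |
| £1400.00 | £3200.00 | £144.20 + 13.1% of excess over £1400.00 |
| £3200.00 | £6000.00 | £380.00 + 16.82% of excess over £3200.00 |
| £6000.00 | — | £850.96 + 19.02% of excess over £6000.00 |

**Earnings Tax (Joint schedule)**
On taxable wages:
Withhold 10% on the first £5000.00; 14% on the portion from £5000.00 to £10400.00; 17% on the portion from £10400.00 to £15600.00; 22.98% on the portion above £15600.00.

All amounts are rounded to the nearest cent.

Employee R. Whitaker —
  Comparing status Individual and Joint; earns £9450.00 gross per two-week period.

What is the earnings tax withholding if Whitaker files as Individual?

Earnings Tax (Individual): taxable = £9450.00
  £850.96 + 19.02% × (£9450.00 − £6000.00) = £850.96 + 19.02% × £3450.00 = £1507.15

£1507.15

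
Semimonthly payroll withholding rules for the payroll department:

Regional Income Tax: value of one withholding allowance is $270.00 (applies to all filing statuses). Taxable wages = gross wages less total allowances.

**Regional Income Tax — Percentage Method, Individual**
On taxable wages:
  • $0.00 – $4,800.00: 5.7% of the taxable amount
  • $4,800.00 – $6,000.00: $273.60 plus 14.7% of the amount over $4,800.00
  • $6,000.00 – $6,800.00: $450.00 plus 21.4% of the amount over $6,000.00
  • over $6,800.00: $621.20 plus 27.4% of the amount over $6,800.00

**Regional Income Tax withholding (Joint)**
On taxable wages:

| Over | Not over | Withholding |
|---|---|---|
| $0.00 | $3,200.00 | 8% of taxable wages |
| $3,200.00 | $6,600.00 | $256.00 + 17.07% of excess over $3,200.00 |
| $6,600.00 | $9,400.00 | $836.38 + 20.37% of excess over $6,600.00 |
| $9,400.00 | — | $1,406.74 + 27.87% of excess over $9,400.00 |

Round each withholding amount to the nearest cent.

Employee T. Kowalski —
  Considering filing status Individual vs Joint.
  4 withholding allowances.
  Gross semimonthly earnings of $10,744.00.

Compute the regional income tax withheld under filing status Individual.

$1,405.94

Regional Income Tax (Individual): taxable = $10,744.00 − 4×$270.00 = $9,664.00
  $621.20 + 27.4% × ($9,664.00 − $6,800.00) = $621.20 + 27.4% × $2,864.00 = $1,405.94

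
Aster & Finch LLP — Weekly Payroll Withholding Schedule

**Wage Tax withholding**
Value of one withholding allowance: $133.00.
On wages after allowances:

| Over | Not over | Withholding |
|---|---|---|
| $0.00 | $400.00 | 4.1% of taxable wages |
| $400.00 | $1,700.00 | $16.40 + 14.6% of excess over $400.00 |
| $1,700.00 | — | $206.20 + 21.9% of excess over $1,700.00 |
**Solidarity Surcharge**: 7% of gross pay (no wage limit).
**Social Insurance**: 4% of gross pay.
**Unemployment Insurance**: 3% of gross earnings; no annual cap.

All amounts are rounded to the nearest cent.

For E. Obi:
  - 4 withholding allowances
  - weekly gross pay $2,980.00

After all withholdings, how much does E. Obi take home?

Wage Tax: taxable = $2,980.00 − 4×$133.00 = $2,448.00
  $206.20 + 21.9% × ($2,448.00 − $1,700.00) = $206.20 + 21.9% × $748.00 = $370.01
Solidarity Surcharge: 7% × $2,980.00 = $208.60
Social Insurance: 4% × $2,980.00 = $119.20
Unemployment Insurance: 3% × $2,980.00 = $89.40
Total withheld: $370.01 + $208.60 + $119.20 + $89.40 = $787.21
Net pay: $2,980.00 − $787.21 = $2,192.79

$2,192.79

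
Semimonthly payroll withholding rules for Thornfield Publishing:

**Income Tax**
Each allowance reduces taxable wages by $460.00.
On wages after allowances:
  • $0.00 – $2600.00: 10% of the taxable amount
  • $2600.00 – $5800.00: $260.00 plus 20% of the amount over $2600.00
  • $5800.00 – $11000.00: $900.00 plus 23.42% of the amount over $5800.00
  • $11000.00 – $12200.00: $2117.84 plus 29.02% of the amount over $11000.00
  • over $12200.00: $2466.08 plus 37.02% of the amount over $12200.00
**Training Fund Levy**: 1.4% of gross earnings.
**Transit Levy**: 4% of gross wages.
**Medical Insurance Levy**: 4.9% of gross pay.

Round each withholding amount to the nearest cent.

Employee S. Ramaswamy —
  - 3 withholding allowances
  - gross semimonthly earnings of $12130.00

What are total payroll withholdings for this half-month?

Income Tax: taxable = $12130.00 − 3×$460.00 = $10750.00
  $900.00 + 23.42% × ($10750.00 − $5800.00) = $900.00 + 23.42% × $4950.00 = $2059.29
Training Fund Levy: 1.4% × $12130.00 = $169.82
Transit Levy: 4% × $12130.00 = $485.20
Medical Insurance Levy: 4.9% × $12130.00 = $594.37
Total: $2059.29 + $169.82 + $485.20 + $594.37 = $3308.68

$3308.68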